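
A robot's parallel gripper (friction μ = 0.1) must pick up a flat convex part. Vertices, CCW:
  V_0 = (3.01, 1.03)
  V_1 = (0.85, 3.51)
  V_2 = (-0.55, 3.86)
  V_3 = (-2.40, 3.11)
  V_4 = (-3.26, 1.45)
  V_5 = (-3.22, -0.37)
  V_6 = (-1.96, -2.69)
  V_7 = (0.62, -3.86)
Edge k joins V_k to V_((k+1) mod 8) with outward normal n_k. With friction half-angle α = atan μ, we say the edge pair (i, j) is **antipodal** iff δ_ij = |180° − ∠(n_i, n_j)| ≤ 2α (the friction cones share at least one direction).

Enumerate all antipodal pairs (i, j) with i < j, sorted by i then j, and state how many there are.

α = atan 0.1 = 5.71°;  2α = 11.42°
n_0 = (+0.7541, +0.6568)
n_1 = (+0.2425, +0.9701)
n_2 = (-0.3757, +0.9267)
n_3 = (-0.8879, +0.4600)
n_4 = (-0.9998, -0.0220)
n_5 = (-0.8788, -0.4773)
n_6 = (-0.4130, -0.9107)
n_7 = (+0.8984, -0.4391)
  (0,1): δ = 145.09°  ·
  (0,2): δ = 108.99°  ·
  (0,3): δ = 68.44°  ·
  (0,4): δ = 39.80°  ·
  (0,5): δ = 12.55°  ·
  (0,6): δ = 24.55°  ·
  (0,7): δ = 112.90°  ·
  (1,2): δ = 143.90°  ·
  (1,3): δ = 103.35°  ·
  (1,4): δ = 74.70°  ·
  (1,5): δ = 47.46°  ·
  (1,6): δ = 10.36°  ✓
  (1,7): δ = 77.99°  ·
  (2,3): δ = 139.46°  ·
  (2,4): δ = 110.81°  ·
  (2,5): δ = 83.56°  ·
  (2,6): δ = 46.46°  ·
  (2,7): δ = 41.88°  ·
  (3,4): δ = 151.35°  ·
  (3,5): δ = 124.11°  ·
  (3,6): δ = 87.01°  ·
  (3,7): δ = 1.34°  ✓
  (4,5): δ = 152.75°  ·
  (4,6): δ = 115.65°  ·
  (4,7): δ = 27.31°  ·
  (5,6): δ = 142.90°  ·
  (5,7): δ = 54.55°  ·
  (6,7): δ = 91.65°  ·
antipodal pairs: 2

count = 2; pairs: (1,6), (3,7)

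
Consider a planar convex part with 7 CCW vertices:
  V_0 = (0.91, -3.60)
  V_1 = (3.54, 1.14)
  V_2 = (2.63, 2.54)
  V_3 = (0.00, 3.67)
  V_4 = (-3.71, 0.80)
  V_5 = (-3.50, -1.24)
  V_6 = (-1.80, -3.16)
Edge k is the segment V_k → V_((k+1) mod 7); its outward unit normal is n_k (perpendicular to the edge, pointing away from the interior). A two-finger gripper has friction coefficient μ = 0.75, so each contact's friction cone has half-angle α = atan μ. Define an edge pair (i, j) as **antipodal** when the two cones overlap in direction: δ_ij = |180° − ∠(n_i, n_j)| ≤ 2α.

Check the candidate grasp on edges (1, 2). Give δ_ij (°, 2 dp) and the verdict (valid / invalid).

α = atan 0.75 = 36.87°;  2α = 73.74°
edge 1: e_1 = (-0.91, +1.40);  n_1 = (+0.8384, +0.5450)
edge 2: e_2 = (-2.63, +1.13);  n_2 = (+0.3948, +0.9188)
∠(n_1, n_2) = 33.72°
δ = |180° − 33.72°| = 146.28°
146.28° > 2α = 73.74°  →  invalid

δ = 146.28°, invalid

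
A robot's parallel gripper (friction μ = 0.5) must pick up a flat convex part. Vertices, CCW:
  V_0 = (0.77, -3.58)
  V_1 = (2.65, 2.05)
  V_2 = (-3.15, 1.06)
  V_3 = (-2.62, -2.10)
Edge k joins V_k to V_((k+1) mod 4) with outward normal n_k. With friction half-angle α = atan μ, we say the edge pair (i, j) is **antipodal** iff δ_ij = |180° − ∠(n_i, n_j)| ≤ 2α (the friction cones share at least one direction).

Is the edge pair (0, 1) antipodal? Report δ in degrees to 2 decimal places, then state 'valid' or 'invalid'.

α = atan 0.5 = 26.57°;  2α = 53.13°
edge 0: e_0 = (+1.88, +5.63);  n_0 = (+0.9485, -0.3167)
edge 1: e_1 = (-5.80, -0.99);  n_1 = (-0.1683, +0.9857)
∠(n_0, n_1) = 118.15°
δ = |180° − 118.15°| = 61.85°
61.85° > 2α = 53.13°  →  invalid

δ = 61.85°, invalid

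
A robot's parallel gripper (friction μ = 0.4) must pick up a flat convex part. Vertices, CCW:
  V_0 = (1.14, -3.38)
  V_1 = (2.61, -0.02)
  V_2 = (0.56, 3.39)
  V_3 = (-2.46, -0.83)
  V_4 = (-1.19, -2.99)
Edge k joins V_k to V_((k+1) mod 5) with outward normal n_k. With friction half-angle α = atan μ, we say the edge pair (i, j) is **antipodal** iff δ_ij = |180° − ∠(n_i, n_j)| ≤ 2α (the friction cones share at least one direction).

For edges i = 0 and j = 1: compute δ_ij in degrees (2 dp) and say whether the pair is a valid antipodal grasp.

δ = 125.36°, invalid

α = atan 0.4 = 21.80°;  2α = 43.60°
edge 0: e_0 = (+1.47, +3.36);  n_0 = (+0.9162, -0.4008)
edge 1: e_1 = (-2.05, +3.41);  n_1 = (+0.8570, +0.5152)
∠(n_0, n_1) = 54.64°
δ = |180° − 54.64°| = 125.36°
125.36° > 2α = 43.60°  →  invalid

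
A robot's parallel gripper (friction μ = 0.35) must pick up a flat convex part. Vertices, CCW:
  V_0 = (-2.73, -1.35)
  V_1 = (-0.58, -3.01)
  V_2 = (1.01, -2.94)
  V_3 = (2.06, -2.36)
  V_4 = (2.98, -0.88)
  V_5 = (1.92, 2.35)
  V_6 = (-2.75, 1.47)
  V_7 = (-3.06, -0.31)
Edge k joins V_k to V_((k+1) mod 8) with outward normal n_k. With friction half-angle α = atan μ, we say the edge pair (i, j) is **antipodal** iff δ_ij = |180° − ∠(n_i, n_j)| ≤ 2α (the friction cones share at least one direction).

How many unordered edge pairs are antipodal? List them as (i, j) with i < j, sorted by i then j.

α = atan 0.35 = 19.29°;  2α = 38.58°
n_0 = (-0.6111, -0.7915)
n_1 = (+0.0440, -0.9990)
n_2 = (+0.4835, -0.8753)
n_3 = (+0.8493, -0.5279)
n_4 = (+0.9501, +0.3118)
n_5 = (-0.1852, +0.9827)
n_6 = (-0.9852, +0.1716)
n_7 = (-0.9532, -0.3024)
  (0,1): δ = 139.81°  ·
  (0,2): δ = 113.41°  ·
  (0,3): δ = 84.19°  ·
  (0,4): δ = 34.16°  ✓
  (0,5): δ = 48.34°  ·
  (0,6): δ = 117.79°  ·
  (0,7): δ = 145.28°  ·
  (1,2): δ = 153.61°  ·
  (1,3): δ = 124.39°  ·
  (1,4): δ = 74.35°  ·
  (1,5): δ = 8.15°  ✓
  (1,6): δ = 77.60°  ·
  (1,7): δ = 105.08°  ·
  (2,3): δ = 150.78°  ·
  (2,4): δ = 100.75°  ·
  (2,5): δ = 18.24°  ✓
  (2,6): δ = 51.21°  ·
  (2,7): δ = 78.69°  ·
  (3,4): δ = 129.97°  ·
  (3,5): δ = 47.46°  ·
  (3,6): δ = 21.99°  ✓
  (3,7): δ = 49.47°  ·
  (4,5): δ = 97.50°  ·
  (4,6): δ = 28.05°  ✓
  (4,7): δ = 0.56°  ✓
  (5,6): δ = 110.55°  ·
  (5,7): δ = 83.07°  ·
  (6,7): δ = 152.52°  ·
antipodal pairs: 6

count = 6; pairs: (0,4), (1,5), (2,5), (3,6), (4,6), (4,7)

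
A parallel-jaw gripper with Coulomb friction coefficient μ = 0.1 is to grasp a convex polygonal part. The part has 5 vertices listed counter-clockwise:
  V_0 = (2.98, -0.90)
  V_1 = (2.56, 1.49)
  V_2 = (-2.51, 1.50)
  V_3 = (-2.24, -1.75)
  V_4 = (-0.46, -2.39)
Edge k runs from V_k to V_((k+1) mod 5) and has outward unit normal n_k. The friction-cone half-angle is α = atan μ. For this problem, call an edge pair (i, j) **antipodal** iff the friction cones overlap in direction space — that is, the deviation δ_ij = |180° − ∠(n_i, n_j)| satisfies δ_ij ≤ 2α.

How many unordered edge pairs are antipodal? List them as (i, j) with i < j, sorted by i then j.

α = atan 0.1 = 5.71°;  2α = 11.42°
n_0 = (+0.9849, +0.1731)
n_1 = (+0.0020, +1.0000)
n_2 = (-0.9966, -0.0828)
n_3 = (-0.3383, -0.9410)
n_4 = (+0.3975, -0.9176)
  (0,1): δ = 100.08°  ·
  (0,2): δ = 5.22°  ✓
  (0,3): δ = 60.26°  ·
  (0,4): δ = 103.45°  ·
  (1,2): δ = 85.14°  ·
  (1,3): δ = 19.66°  ·
  (1,4): δ = 23.53°  ·
  (2,3): δ = 114.53°  ·
  (2,4): δ = 71.33°  ·
  (3,4): δ = 136.80°  ·
antipodal pairs: 1

count = 1; pairs: (0,2)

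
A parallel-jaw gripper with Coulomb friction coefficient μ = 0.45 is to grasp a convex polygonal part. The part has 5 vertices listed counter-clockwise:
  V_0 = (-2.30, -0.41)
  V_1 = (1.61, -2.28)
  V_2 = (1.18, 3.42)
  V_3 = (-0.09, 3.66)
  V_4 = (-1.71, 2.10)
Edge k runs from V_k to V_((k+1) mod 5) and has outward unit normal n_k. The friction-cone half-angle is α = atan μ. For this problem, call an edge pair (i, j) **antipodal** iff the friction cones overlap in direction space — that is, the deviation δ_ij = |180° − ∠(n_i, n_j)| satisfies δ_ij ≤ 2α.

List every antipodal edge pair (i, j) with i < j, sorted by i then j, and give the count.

count = 2; pairs: (0,2), (1,4)

α = atan 0.45 = 24.23°;  2α = 48.46°
n_0 = (-0.4315, -0.9021)
n_1 = (+0.9972, +0.0752)
n_2 = (+0.1857, +0.9826)
n_3 = (-0.6936, +0.7203)
n_4 = (-0.9735, +0.2288)
  (0,1): δ = 60.13°  ·
  (0,2): δ = 14.86°  ✓
  (0,3): δ = 69.48°  ·
  (0,4): δ = 102.33°  ·
  (1,2): δ = 105.02°  ·
  (1,3): δ = 50.40°  ·
  (1,4): δ = 17.54°  ✓
  (2,3): δ = 125.38°  ·
  (2,4): δ = 92.53°  ·
  (3,4): δ = 147.15°  ·
antipodal pairs: 2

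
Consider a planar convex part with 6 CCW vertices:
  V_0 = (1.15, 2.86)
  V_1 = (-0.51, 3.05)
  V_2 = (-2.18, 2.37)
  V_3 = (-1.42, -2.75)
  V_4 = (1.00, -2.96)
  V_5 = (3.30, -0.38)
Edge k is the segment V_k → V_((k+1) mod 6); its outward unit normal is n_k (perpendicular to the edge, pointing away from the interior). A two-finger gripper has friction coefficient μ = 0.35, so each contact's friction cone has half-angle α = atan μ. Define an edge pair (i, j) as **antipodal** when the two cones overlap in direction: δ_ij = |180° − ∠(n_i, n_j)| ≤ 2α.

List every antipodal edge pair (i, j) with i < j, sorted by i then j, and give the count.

α = atan 0.35 = 19.29°;  2α = 38.58°
n_0 = (+0.1137, +0.9935)
n_1 = (-0.3771, +0.9262)
n_2 = (-0.9892, -0.1468)
n_3 = (-0.0865, -0.9963)
n_4 = (+0.7465, -0.6654)
n_5 = (+0.8332, +0.5529)
  (0,1): δ = 151.32°  ·
  (0,2): δ = 75.03°  ·
  (0,3): δ = 1.57°  ✓
  (0,4): δ = 54.81°  ·
  (0,5): δ = 130.10°  ·
  (1,2): δ = 103.71°  ·
  (1,3): δ = 27.11°  ✓
  (1,4): δ = 26.13°  ✓
  (1,5): δ = 101.41°  ·
  (2,3): δ = 103.40°  ·
  (2,4): δ = 50.16°  ·
  (2,5): δ = 25.12°  ✓
  (3,4): δ = 126.76°  ·
  (3,5): δ = 51.47°  ·
  (4,5): δ = 104.72°  ·
antipodal pairs: 4

count = 4; pairs: (0,3), (1,3), (1,4), (2,5)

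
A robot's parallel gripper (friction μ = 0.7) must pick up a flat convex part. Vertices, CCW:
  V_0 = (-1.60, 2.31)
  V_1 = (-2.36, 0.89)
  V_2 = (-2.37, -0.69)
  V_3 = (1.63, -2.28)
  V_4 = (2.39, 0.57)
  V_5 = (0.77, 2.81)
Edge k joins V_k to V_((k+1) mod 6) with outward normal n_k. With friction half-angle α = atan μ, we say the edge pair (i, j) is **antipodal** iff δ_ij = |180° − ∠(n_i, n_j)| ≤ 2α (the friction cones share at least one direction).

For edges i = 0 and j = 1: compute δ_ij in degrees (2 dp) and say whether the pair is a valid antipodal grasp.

α = atan 0.7 = 34.99°;  2α = 69.98°
edge 0: e_0 = (-0.76, -1.42);  n_0 = (-0.8817, +0.4719)
edge 1: e_1 = (-0.01, -1.58);  n_1 = (-1.0000, +0.0063)
∠(n_0, n_1) = 27.79°
δ = |180° − 27.79°| = 152.21°
152.21° > 2α = 69.98°  →  invalid

δ = 152.21°, invalid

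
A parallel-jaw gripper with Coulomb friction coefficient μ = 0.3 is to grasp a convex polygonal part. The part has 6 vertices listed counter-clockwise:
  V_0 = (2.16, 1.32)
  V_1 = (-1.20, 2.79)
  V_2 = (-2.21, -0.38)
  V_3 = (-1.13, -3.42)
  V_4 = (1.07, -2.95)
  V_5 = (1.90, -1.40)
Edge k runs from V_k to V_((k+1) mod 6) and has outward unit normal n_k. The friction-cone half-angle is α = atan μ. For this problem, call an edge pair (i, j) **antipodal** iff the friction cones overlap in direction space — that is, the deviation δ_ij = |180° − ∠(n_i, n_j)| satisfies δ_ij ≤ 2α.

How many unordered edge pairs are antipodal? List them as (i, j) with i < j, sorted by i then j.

α = atan 0.3 = 16.70°;  2α = 33.40°
n_0 = (+0.4008, +0.9162)
n_1 = (-0.9528, +0.3036)
n_2 = (-0.9423, -0.3348)
n_3 = (+0.2089, -0.9779)
n_4 = (+0.8816, -0.4721)
n_5 = (+0.9955, -0.0952)
  (0,1): δ = 84.04°  ·
  (0,2): δ = 46.81°  ·
  (0,3): δ = 35.69°  ·
  (0,4): δ = 85.46°  ·
  (0,5): δ = 108.17°  ·
  (1,2): δ = 142.77°  ·
  (1,3): δ = 60.27°  ·
  (1,4): δ = 10.50°  ✓
  (1,5): δ = 12.21°  ✓
  (2,3): δ = 97.50°  ·
  (2,4): δ = 47.73°  ·
  (2,5): δ = 25.02°  ✓
  (3,4): δ = 130.23°  ·
  (3,5): δ = 107.52°  ·
  (4,5): δ = 157.29°  ·
antipodal pairs: 3

count = 3; pairs: (1,4), (1,5), (2,5)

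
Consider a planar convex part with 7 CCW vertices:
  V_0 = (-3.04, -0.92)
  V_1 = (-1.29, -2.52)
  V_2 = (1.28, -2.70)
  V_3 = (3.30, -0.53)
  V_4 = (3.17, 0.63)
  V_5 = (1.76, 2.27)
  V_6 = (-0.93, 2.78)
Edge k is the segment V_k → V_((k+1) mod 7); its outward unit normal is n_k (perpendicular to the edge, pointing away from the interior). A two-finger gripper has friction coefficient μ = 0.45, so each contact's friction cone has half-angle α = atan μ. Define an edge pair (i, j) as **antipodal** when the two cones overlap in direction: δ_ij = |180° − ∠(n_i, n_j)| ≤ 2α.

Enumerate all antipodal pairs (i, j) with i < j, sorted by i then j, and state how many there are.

α = atan 0.45 = 24.23°;  2α = 48.46°
n_0 = (-0.6748, -0.7380)
n_1 = (-0.0699, -0.9976)
n_2 = (+0.7320, -0.6814)
n_3 = (+0.9938, +0.1114)
n_4 = (+0.7583, +0.6519)
n_5 = (+0.1863, +0.9825)
n_6 = (-0.8687, +0.4954)
  (0,1): δ = 141.57°  ·
  (0,2): δ = 90.51°  ·
  (0,3): δ = 41.17°  ✓
  (0,4): δ = 6.88°  ✓
  (0,5): δ = 31.70°  ✓
  (0,6): δ = 102.74°  ·
  (1,2): δ = 128.94°  ·
  (1,3): δ = 79.60°  ·
  (1,4): δ = 45.31°  ✓
  (1,5): δ = 6.73°  ✓
  (1,6): δ = 64.31°  ·
  (2,3): δ = 130.66°  ·
  (2,4): δ = 96.36°  ·
  (2,5): δ = 57.79°  ·
  (2,6): δ = 13.25°  ✓
  (3,4): δ = 145.71°  ·
  (3,5): δ = 107.13°  ·
  (3,6): δ = 36.09°  ✓
  (4,5): δ = 141.42°  ·
  (4,6): δ = 70.38°  ·
  (5,6): δ = 108.96°  ·
antipodal pairs: 7

count = 7; pairs: (0,3), (0,4), (0,5), (1,4), (1,5), (2,6), (3,6)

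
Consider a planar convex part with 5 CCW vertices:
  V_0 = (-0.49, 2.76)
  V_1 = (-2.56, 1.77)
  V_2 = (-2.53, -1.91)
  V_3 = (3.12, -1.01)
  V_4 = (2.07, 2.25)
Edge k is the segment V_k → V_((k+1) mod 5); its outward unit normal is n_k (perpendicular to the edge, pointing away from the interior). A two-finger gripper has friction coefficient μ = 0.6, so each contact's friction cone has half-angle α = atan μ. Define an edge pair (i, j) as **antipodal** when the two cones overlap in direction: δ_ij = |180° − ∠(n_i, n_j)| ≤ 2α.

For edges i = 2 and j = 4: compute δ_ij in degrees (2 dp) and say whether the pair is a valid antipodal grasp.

δ = 20.32°, valid

α = atan 0.6 = 30.96°;  2α = 61.93°
edge 2: e_2 = (+5.65, +0.90);  n_2 = (+0.1573, -0.9875)
edge 4: e_4 = (-2.56, +0.51);  n_4 = (+0.1954, +0.9807)
∠(n_2, n_4) = 159.68°
δ = |180° − 159.68°| = 20.32°
20.32° ≤ 2α = 61.93°  →  valid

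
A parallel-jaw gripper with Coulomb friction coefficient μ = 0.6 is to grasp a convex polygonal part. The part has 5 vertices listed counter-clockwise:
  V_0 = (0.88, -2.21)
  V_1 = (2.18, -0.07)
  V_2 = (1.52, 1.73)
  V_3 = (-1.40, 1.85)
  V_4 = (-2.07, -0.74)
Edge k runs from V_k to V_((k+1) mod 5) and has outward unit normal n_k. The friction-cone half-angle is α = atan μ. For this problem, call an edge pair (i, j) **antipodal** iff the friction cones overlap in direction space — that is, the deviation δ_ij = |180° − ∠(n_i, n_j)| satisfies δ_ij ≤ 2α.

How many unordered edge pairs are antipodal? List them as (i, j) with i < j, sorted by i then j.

count = 5; pairs: (0,2), (0,3), (1,3), (1,4), (2,4)

α = atan 0.6 = 30.96°;  2α = 61.93°
n_0 = (+0.8547, -0.5192)
n_1 = (+0.9389, +0.3443)
n_2 = (+0.0411, +0.9992)
n_3 = (-0.9681, +0.2504)
n_4 = (-0.4460, -0.8950)
  (0,1): δ = 128.59°  ·
  (0,2): δ = 61.08°  ✓
  (0,3): δ = 16.77°  ✓
  (0,4): δ = 94.79°  ·
  (1,2): δ = 112.49°  ·
  (1,3): δ = 34.64°  ✓
  (1,4): δ = 43.38°  ✓
  (2,3): δ = 102.15°  ·
  (2,4): δ = 24.13°  ✓
  (3,4): δ = 101.98°  ·
antipodal pairs: 5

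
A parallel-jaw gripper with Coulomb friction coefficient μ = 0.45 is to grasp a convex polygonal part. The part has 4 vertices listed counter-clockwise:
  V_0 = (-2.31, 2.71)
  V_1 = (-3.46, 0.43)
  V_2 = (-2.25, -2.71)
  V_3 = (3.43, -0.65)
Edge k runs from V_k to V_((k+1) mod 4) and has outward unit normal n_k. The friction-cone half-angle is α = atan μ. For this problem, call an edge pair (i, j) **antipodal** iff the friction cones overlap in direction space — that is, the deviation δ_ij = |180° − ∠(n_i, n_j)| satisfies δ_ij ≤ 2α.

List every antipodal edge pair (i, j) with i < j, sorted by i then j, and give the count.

count = 2; pairs: (0,2), (1,3)

α = atan 0.45 = 24.23°;  2α = 48.46°
n_0 = (-0.8929, +0.4503)
n_1 = (-0.9331, -0.3596)
n_2 = (+0.3409, -0.9401)
n_3 = (+0.5052, +0.8630)
  (0,1): δ = 132.16°  ·
  (0,2): δ = 43.30°  ✓
  (0,3): δ = 86.42°  ·
  (1,2): δ = 91.14°  ·
  (1,3): δ = 38.58°  ✓
  (2,3): δ = 50.28°  ·
antipodal pairs: 2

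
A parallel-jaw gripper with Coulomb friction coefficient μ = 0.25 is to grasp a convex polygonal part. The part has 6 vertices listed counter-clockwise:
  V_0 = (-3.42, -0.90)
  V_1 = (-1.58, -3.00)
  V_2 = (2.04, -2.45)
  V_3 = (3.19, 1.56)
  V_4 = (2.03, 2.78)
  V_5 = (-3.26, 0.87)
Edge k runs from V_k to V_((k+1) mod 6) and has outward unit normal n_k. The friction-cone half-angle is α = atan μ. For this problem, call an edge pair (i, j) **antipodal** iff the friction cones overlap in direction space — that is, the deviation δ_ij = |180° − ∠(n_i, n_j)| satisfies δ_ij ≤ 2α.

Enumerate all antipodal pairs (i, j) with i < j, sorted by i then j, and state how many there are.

count = 3; pairs: (0,3), (1,4), (2,5)

α = atan 0.25 = 14.04°;  2α = 28.07°
n_0 = (-0.7521, -0.6590)
n_1 = (+0.1502, -0.9887)
n_2 = (+0.9613, -0.2757)
n_3 = (+0.7247, +0.6891)
n_4 = (-0.3396, +0.9406)
n_5 = (-0.9959, +0.0900)
  (0,1): δ = 122.59°  ·
  (0,2): δ = 57.23°  ·
  (0,3): δ = 2.33°  ✓
  (0,4): δ = 68.63°  ·
  (0,5): δ = 133.61°  ·
  (1,2): δ = 114.64°  ·
  (1,3): δ = 55.08°  ·
  (1,4): δ = 11.21°  ✓
  (1,5): δ = 76.20°  ·
  (2,3): δ = 120.44°  ·
  (2,4): δ = 54.15°  ·
  (2,5): δ = 10.84°  ✓
  (3,4): δ = 113.70°  ·
  (3,5): δ = 48.72°  ·
  (4,5): δ = 115.02°  ·
antipodal pairs: 3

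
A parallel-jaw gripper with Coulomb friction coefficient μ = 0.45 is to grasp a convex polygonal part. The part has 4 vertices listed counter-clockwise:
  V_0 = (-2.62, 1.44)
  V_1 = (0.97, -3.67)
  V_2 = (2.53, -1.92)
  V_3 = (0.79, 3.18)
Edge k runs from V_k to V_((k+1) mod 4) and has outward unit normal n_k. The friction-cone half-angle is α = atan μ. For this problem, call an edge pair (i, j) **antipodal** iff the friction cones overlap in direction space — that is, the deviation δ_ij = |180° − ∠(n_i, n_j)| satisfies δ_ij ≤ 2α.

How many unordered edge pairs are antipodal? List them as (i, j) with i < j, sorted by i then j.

count = 2; pairs: (0,2), (1,3)

α = atan 0.45 = 24.23°;  2α = 48.46°
n_0 = (-0.8183, -0.5749)
n_1 = (+0.7465, -0.6654)
n_2 = (+0.9464, +0.3229)
n_3 = (-0.4545, +0.8907)
  (0,1): δ = 76.80°  ·
  (0,2): δ = 16.25°  ✓
  (0,3): δ = 81.94°  ·
  (1,2): δ = 119.45°  ·
  (1,3): δ = 21.25°  ✓
  (2,3): δ = 81.80°  ·
antipodal pairs: 2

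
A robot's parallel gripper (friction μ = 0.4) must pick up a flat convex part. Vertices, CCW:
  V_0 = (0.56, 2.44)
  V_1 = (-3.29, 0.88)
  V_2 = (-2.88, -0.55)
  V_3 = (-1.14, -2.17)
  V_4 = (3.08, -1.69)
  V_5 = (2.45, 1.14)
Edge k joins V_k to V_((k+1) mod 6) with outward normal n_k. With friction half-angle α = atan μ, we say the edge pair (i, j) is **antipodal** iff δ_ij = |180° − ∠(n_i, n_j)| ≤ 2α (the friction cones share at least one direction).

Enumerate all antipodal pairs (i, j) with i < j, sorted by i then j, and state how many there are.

count = 6; pairs: (0,3), (1,4), (1,5), (2,4), (2,5), (3,5)

α = atan 0.4 = 21.80°;  2α = 43.60°
n_0 = (-0.3755, +0.9268)
n_1 = (-0.9613, -0.2756)
n_2 = (-0.6814, -0.7319)
n_3 = (+0.1130, -0.9936)
n_4 = (+0.9761, +0.2173)
n_5 = (+0.5667, +0.8239)
  (0,1): δ = 96.06°  ·
  (0,2): δ = 65.01°  ·
  (0,3): δ = 15.57°  ✓
  (0,4): δ = 80.49°  ·
  (0,5): δ = 123.42°  ·
  (1,2): δ = 148.95°  ·
  (1,3): δ = 99.51°  ·
  (1,4): δ = 3.45°  ✓
  (1,5): δ = 39.48°  ✓
  (2,3): δ = 130.56°  ·
  (2,4): δ = 34.50°  ✓
  (2,5): δ = 8.43°  ✓
  (3,4): δ = 83.94°  ·
  (3,5): δ = 41.01°  ✓
  (4,5): δ = 137.07°  ·
antipodal pairs: 6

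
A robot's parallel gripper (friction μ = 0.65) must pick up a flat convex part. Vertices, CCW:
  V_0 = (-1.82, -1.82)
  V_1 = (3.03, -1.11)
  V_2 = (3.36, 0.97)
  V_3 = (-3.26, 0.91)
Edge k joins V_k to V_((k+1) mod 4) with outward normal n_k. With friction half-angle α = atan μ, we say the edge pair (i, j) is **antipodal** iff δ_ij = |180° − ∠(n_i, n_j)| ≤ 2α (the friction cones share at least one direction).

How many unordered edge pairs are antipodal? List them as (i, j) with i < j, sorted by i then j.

count = 3; pairs: (0,2), (1,3), (2,3)

α = atan 0.65 = 33.02°;  2α = 66.05°
n_0 = (+0.1448, -0.9895)
n_1 = (+0.9876, -0.1567)
n_2 = (-0.0091, +1.0000)
n_3 = (-0.8845, -0.4665)
  (0,1): δ = 107.34°  ·
  (0,2): δ = 7.81°  ✓
  (0,3): δ = 109.48°  ·
  (1,2): δ = 80.47°  ·
  (1,3): δ = 36.83°  ✓
  (2,3): δ = 62.71°  ✓
antipodal pairs: 3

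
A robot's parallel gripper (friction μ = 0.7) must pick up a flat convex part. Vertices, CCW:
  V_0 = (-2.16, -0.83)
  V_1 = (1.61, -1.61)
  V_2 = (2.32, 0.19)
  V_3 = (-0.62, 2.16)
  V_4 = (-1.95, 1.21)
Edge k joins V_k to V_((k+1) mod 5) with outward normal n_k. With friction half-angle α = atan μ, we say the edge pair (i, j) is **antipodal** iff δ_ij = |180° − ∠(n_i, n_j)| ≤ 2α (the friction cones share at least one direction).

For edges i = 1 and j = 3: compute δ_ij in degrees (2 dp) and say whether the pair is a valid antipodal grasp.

δ = 32.94°, valid

α = atan 0.7 = 34.99°;  2α = 69.98°
edge 1: e_1 = (+0.71, +1.80);  n_1 = (+0.9302, -0.3669)
edge 3: e_3 = (-1.33, -0.95);  n_3 = (-0.5812, +0.8137)
∠(n_1, n_3) = 147.06°
δ = |180° − 147.06°| = 32.94°
32.94° ≤ 2α = 69.98°  →  valid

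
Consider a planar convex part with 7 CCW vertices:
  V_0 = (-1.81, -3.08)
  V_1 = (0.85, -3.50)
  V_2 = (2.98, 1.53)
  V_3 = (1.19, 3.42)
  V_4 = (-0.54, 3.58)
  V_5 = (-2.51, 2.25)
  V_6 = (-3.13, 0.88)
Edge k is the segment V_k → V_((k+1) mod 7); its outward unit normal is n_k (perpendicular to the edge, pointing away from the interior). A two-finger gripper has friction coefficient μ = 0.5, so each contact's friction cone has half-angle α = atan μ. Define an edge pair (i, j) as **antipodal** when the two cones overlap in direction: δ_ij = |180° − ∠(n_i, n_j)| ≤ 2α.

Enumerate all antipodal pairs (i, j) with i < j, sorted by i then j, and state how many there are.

count = 7; pairs: (0,2), (0,3), (0,4), (1,4), (1,5), (1,6), (2,6)

α = atan 0.5 = 26.57°;  2α = 53.13°
n_0 = (-0.1560, -0.9878)
n_1 = (+0.9208, -0.3899)
n_2 = (+0.7261, +0.6876)
n_3 = (+0.0921, +0.9958)
n_4 = (-0.5595, +0.8288)
n_5 = (-0.9110, +0.4123)
n_6 = (-0.9487, -0.3162)
  (0,1): δ = 103.98°  ·
  (0,2): δ = 37.58°  ✓
  (0,3): δ = 3.69°  ✓
  (0,4): δ = 43.00°  ✓
  (0,5): δ = 74.62°  ·
  (0,6): δ = 117.41°  ·
  (1,2): δ = 113.61°  ·
  (1,3): δ = 72.33°  ·
  (1,4): δ = 33.02°  ✓
  (1,5): δ = 1.40°  ✓
  (1,6): δ = 41.39°  ✓
  (2,3): δ = 138.73°  ·
  (2,4): δ = 99.42°  ·
  (2,5): δ = 67.79°  ·
  (2,6): δ = 25.01°  ✓
  (3,4): δ = 140.69°  ·
  (3,5): δ = 109.07°  ·
  (3,6): δ = 66.28°  ·
  (4,5): δ = 148.37°  ·
  (4,6): δ = 105.59°  ·
  (5,6): δ = 137.22°  ·
antipodal pairs: 7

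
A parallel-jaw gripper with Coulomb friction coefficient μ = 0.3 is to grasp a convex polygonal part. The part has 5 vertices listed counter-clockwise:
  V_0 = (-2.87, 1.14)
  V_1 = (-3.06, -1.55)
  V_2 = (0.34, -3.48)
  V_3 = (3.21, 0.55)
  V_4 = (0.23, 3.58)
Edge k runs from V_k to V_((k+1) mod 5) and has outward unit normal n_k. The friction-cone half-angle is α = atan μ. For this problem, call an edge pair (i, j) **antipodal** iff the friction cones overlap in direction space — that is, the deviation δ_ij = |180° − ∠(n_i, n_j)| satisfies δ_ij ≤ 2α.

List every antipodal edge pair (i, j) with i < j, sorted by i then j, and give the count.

α = atan 0.3 = 16.70°;  2α = 33.40°
n_0 = (-0.9975, +0.0705)
n_1 = (-0.4937, -0.8697)
n_2 = (+0.8146, -0.5801)
n_3 = (+0.7130, +0.7012)
n_4 = (-0.6185, +0.7858)
  (0,1): δ = 115.54°  ·
  (0,2): δ = 31.42°  ✓
  (0,3): δ = 48.56°  ·
  (0,4): δ = 132.25°  ·
  (1,2): δ = 95.88°  ·
  (1,3): δ = 15.90°  ✓
  (1,4): δ = 67.79°  ·
  (2,3): δ = 100.02°  ·
  (2,4): δ = 16.34°  ✓
  (3,4): δ = 96.32°  ·
antipodal pairs: 3

count = 3; pairs: (0,2), (1,3), (2,4)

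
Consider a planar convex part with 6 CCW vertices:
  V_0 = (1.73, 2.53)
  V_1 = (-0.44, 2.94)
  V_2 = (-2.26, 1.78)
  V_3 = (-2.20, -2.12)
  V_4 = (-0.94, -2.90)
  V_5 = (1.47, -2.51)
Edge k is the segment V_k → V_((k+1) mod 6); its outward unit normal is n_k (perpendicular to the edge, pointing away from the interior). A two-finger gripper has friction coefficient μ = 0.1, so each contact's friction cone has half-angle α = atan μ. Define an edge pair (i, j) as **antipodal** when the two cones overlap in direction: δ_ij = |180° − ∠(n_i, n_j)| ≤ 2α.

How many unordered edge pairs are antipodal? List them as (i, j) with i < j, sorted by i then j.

count = 1; pairs: (2,5)

α = atan 0.1 = 5.71°;  2α = 11.42°
n_0 = (+0.1857, +0.9826)
n_1 = (-0.5375, +0.8433)
n_2 = (-0.9999, -0.0154)
n_3 = (-0.5264, -0.8503)
n_4 = (+0.1597, -0.9872)
n_5 = (+0.9987, -0.0515)
  (0,1): δ = 136.79°  ·
  (0,2): δ = 78.42°  ·
  (0,3): δ = 21.06°  ·
  (0,4): δ = 19.89°  ·
  (0,5): δ = 97.75°  ·
  (1,2): δ = 121.63°  ·
  (1,3): δ = 64.27°  ·
  (1,4): δ = 23.32°  ·
  (1,5): δ = 54.53°  ·
  (2,3): δ = 122.64°  ·
  (2,4): δ = 81.69°  ·
  (2,5): δ = 3.83°  ✓
  (3,4): δ = 139.05°  ·
  (3,5): δ = 61.19°  ·
  (4,5): δ = 102.15°  ·
antipodal pairs: 1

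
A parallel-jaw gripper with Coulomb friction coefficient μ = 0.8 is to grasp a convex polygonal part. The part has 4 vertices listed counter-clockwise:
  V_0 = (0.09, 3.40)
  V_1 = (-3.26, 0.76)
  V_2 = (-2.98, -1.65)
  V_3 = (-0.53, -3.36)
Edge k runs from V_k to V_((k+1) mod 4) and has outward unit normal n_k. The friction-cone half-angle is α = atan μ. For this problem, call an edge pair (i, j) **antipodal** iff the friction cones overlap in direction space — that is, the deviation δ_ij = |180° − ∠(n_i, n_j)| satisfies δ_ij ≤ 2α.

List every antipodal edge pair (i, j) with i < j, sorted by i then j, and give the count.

α = atan 0.8 = 38.66°;  2α = 77.32°
n_0 = (-0.6190, +0.7854)
n_1 = (-0.9933, -0.1154)
n_2 = (-0.5723, -0.8200)
n_3 = (+0.9958, -0.0913)
  (0,1): δ = 121.61°  ·
  (0,2): δ = 73.15°  ✓
  (0,3): δ = 46.52°  ✓
  (1,2): δ = 131.54°  ·
  (1,3): δ = 11.87°  ✓
  (2,3): δ = 60.33°  ✓
antipodal pairs: 4

count = 4; pairs: (0,2), (0,3), (1,3), (2,3)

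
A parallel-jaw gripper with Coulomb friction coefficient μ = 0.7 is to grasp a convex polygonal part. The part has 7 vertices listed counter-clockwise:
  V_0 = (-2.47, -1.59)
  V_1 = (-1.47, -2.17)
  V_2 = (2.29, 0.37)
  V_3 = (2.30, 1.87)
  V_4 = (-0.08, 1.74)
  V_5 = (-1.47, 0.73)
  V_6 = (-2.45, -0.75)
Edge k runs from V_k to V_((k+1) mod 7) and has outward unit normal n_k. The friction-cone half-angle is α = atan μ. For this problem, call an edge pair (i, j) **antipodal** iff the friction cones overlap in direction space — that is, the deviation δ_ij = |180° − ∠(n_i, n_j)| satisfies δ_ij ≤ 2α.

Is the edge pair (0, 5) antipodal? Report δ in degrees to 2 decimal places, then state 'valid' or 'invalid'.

δ = 86.60°, invalid

α = atan 0.7 = 34.99°;  2α = 69.98°
edge 0: e_0 = (+1.00, -0.58);  n_0 = (-0.5017, -0.8650)
edge 5: e_5 = (-0.98, -1.48);  n_5 = (-0.8338, +0.5521)
∠(n_0, n_5) = 93.40°
δ = |180° − 93.40°| = 86.60°
86.60° > 2α = 69.98°  →  invalid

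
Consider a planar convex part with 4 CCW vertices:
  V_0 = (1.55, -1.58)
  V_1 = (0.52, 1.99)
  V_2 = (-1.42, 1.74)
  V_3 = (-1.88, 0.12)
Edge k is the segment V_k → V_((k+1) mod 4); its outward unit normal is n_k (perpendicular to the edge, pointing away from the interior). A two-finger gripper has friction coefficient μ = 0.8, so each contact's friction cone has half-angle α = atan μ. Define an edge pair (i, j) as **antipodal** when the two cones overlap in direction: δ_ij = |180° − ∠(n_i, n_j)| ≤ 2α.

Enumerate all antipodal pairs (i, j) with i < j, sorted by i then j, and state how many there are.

count = 3; pairs: (0,2), (0,3), (1,3)

α = atan 0.8 = 38.66°;  2α = 77.32°
n_0 = (+0.9608, +0.2772)
n_1 = (-0.1278, +0.9918)
n_2 = (-0.9620, +0.2732)
n_3 = (-0.4441, -0.8960)
  (0,1): δ = 98.75°  ·
  (0,2): δ = 31.95°  ✓
  (0,3): δ = 47.54°  ✓
  (1,2): δ = 113.19°  ·
  (1,3): δ = 33.71°  ✓
  (2,3): δ = 100.51°  ·
antipodal pairs: 3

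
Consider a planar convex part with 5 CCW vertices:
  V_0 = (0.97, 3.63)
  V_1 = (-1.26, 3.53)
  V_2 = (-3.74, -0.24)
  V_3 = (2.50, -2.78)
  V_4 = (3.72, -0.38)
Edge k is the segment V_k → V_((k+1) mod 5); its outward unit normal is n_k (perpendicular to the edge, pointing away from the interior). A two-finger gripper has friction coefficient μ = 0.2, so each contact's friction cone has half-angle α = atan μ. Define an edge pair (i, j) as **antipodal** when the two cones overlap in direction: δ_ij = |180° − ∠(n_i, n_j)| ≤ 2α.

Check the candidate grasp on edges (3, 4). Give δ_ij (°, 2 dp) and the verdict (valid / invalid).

δ = 118.61°, invalid

α = atan 0.2 = 11.31°;  2α = 22.62°
edge 3: e_3 = (+1.22, +2.40);  n_3 = (+0.8914, -0.4531)
edge 4: e_4 = (-2.75, +4.01);  n_4 = (+0.8247, +0.5656)
∠(n_3, n_4) = 61.39°
δ = |180° − 61.39°| = 118.61°
118.61° > 2α = 22.62°  →  invalid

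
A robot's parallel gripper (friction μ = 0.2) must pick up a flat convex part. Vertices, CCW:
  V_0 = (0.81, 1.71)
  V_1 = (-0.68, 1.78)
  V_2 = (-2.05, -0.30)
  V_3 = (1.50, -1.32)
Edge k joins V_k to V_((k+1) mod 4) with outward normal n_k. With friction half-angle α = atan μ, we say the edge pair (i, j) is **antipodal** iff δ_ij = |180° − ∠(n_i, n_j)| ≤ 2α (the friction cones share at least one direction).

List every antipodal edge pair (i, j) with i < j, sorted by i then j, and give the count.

α = atan 0.2 = 11.31°;  2α = 22.62°
n_0 = (+0.0469, +0.9989)
n_1 = (-0.8351, +0.5501)
n_2 = (-0.2762, -0.9611)
n_3 = (+0.9750, +0.2220)
  (0,1): δ = 120.68°  ·
  (0,2): δ = 13.34°  ✓
  (0,3): δ = 105.52°  ·
  (1,2): δ = 72.66°  ·
  (1,3): δ = 46.20°  ·
  (2,3): δ = 61.14°  ·
antipodal pairs: 1

count = 1; pairs: (0,2)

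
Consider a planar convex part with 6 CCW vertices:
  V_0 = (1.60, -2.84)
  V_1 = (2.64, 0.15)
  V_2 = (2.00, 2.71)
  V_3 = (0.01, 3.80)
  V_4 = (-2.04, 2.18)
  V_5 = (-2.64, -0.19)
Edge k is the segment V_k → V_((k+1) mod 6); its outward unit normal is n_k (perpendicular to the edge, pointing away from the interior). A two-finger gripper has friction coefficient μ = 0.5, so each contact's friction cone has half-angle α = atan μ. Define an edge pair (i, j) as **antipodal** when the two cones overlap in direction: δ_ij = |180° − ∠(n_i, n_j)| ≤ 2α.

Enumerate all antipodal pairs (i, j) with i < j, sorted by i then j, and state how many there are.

count = 5; pairs: (0,3), (0,4), (1,4), (1,5), (2,5)

α = atan 0.5 = 26.57°;  2α = 53.13°
n_0 = (+0.9445, -0.3285)
n_1 = (+0.9701, +0.2425)
n_2 = (+0.4804, +0.8771)
n_3 = (-0.6200, +0.7846)
n_4 = (-0.9694, +0.2454)
n_5 = (-0.5300, -0.8480)
  (0,1): δ = 146.78°  ·
  (0,2): δ = 99.53°  ·
  (0,3): δ = 32.50°  ✓
  (0,4): δ = 4.97°  ✓
  (0,5): δ = 77.17°  ·
  (1,2): δ = 132.75°  ·
  (1,3): δ = 65.72°  ·
  (1,4): δ = 28.24°  ✓
  (1,5): δ = 43.96°  ✓
  (2,3): δ = 112.97°  ·
  (2,4): δ = 75.50°  ·
  (2,5): δ = 3.29°  ✓
  (3,4): δ = 142.52°  ·
  (3,5): δ = 70.32°  ·
  (4,5): δ = 107.80°  ·
antipodal pairs: 5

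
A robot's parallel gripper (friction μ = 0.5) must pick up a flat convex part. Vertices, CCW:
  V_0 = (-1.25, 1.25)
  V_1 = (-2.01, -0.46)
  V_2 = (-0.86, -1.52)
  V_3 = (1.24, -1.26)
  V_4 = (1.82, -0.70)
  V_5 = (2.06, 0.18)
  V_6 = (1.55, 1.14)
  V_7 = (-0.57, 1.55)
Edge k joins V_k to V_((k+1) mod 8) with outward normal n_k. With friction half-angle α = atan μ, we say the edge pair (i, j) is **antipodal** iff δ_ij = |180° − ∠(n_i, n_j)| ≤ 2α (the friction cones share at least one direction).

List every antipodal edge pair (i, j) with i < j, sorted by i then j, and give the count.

count = 9; pairs: (0,3), (0,4), (0,5), (1,5), (1,6), (2,6), (2,7), (3,7), (4,7)

α = atan 0.5 = 26.57°;  2α = 53.13°
n_0 = (-0.9138, +0.4061)
n_1 = (-0.6777, -0.7353)
n_2 = (+0.1229, -0.9924)
n_3 = (+0.6946, -0.7194)
n_4 = (+0.9648, -0.2631)
n_5 = (+0.8831, +0.4692)
n_6 = (+0.1899, +0.9818)
n_7 = (-0.4036, +0.9149)
  (0,1): δ = 108.71°  ·
  (0,2): δ = 58.98°  ·
  (0,3): δ = 22.04°  ✓
  (0,4): δ = 8.71°  ✓
  (0,5): δ = 51.94°  ✓
  (0,6): δ = 103.02°  ·
  (0,7): δ = 137.77°  ·
  (1,2): δ = 130.27°  ·
  (1,3): δ = 93.34°  ·
  (1,4): δ = 62.59°  ·
  (1,5): δ = 19.35°  ✓
  (1,6): δ = 31.72°  ✓
  (1,7): δ = 66.47°  ·
  (2,3): δ = 143.06°  ·
  (2,4): δ = 112.31°  ·
  (2,5): δ = 69.08°  ·
  (2,6): δ = 18.00°  ✓
  (2,7): δ = 16.75°  ✓
  (3,4): δ = 149.25°  ·
  (3,5): δ = 106.02°  ·
  (3,6): δ = 54.94°  ·
  (3,7): δ = 20.19°  ✓
  (4,5): δ = 136.77°  ·
  (4,6): δ = 85.69°  ·
  (4,7): δ = 50.94°  ✓
  (5,6): δ = 128.93°  ·
  (5,7): δ = 94.17°  ·
  (6,7): δ = 145.25°  ·
antipodal pairs: 9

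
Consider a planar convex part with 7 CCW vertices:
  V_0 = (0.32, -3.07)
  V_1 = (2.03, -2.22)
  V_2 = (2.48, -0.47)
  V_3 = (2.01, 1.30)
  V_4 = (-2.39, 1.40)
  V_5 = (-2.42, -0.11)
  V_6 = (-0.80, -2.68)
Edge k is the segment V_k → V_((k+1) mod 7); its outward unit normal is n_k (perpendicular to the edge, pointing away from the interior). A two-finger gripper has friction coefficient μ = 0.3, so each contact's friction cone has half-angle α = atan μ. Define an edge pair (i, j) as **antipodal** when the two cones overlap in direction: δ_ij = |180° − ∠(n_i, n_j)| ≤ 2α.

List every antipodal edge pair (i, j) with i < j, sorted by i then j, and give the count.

count = 5; pairs: (0,3), (1,4), (2,4), (2,5), (3,6)

α = atan 0.3 = 16.70°;  2α = 33.40°
n_0 = (+0.4451, -0.8955)
n_1 = (+0.9685, -0.2490)
n_2 = (+0.9665, +0.2566)
n_3 = (+0.0227, +0.9997)
n_4 = (-0.9998, +0.0199)
n_5 = (-0.8460, -0.5332)
n_6 = (-0.3288, -0.9444)
  (0,1): δ = 130.85°  ·
  (0,2): δ = 101.56°  ·
  (0,3): δ = 27.73°  ✓
  (0,4): δ = 62.43°  ·
  (0,5): δ = 95.79°  ·
  (0,6): δ = 134.37°  ·
  (1,2): δ = 150.71°  ·
  (1,3): δ = 76.88°  ·
  (1,4): δ = 13.28°  ✓
  (1,5): δ = 46.65°  ·
  (1,6): δ = 85.22°  ·
  (2,3): δ = 106.17°  ·
  (2,4): δ = 16.01°  ✓
  (2,5): δ = 17.35°  ✓
  (2,6): δ = 55.93°  ·
  (3,4): δ = 89.84°  ·
  (3,5): δ = 56.47°  ·
  (3,6): δ = 17.90°  ✓
  (4,5): δ = 146.64°  ·
  (4,6): δ = 108.06°  ·
  (5,6): δ = 141.42°  ·
antipodal pairs: 5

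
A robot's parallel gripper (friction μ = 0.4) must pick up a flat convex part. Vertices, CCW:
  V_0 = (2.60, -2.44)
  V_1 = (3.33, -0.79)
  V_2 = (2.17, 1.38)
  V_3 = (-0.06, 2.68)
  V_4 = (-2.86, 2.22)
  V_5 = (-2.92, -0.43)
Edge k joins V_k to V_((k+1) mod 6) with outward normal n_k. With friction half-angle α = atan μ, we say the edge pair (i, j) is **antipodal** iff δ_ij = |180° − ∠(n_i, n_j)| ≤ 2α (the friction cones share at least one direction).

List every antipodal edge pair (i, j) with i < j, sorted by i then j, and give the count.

count = 5; pairs: (0,4), (1,4), (1,5), (2,5), (3,5)

α = atan 0.4 = 21.80°;  2α = 43.60°
n_0 = (+0.9145, -0.4046)
n_1 = (+0.8819, +0.4714)
n_2 = (+0.5036, +0.8639)
n_3 = (-0.1621, +0.9868)
n_4 = (-0.9997, +0.0226)
n_5 = (-0.3422, -0.9396)
  (0,1): δ = 128.01°  ·
  (0,2): δ = 96.37°  ·
  (0,3): δ = 56.80°  ·
  (0,4): δ = 22.57°  ✓
  (0,5): δ = 93.86°  ·
  (1,2): δ = 148.37°  ·
  (1,3): δ = 108.80°  ·
  (1,4): δ = 29.42°  ✓
  (1,5): δ = 41.86°  ✓
  (2,3): δ = 140.43°  ·
  (2,4): δ = 61.06°  ·
  (2,5): δ = 10.23°  ✓
  (3,4): δ = 100.63°  ·
  (3,5): δ = 29.34°  ✓
  (4,5): δ = 108.71°  ·
antipodal pairs: 5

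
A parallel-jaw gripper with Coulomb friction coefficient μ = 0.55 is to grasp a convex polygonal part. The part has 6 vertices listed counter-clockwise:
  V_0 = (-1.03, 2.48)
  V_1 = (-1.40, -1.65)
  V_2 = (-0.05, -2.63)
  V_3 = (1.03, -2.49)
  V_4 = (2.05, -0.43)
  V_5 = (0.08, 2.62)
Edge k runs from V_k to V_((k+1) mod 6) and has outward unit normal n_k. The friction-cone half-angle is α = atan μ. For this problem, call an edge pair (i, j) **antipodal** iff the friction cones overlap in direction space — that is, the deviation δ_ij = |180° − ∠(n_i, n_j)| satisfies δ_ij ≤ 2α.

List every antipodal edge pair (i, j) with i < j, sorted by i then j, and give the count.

count = 6; pairs: (0,3), (0,4), (1,4), (1,5), (2,5), (3,5)

α = atan 0.55 = 28.81°;  2α = 57.62°
n_0 = (-0.9960, +0.0892)
n_1 = (-0.5875, -0.8093)
n_2 = (+0.1286, -0.9917)
n_3 = (+0.8962, -0.4437)
n_4 = (+0.8400, +0.5426)
n_5 = (-0.1251, +0.9921)
  (0,1): δ = 120.86°  ·
  (0,2): δ = 77.49°  ·
  (0,3): δ = 21.22°  ✓
  (0,4): δ = 37.98°  ✓
  (0,5): δ = 102.31°  ·
  (1,2): δ = 136.64°  ·
  (1,3): δ = 80.37°  ·
  (1,4): δ = 21.16°  ✓
  (1,5): δ = 43.17°  ✓
  (2,3): δ = 123.73°  ·
  (2,4): δ = 64.53°  ·
  (2,5): δ = 0.20°  ✓
  (3,4): δ = 120.80°  ·
  (3,5): δ = 56.47°  ✓
  (4,5): δ = 115.67°  ·
antipodal pairs: 6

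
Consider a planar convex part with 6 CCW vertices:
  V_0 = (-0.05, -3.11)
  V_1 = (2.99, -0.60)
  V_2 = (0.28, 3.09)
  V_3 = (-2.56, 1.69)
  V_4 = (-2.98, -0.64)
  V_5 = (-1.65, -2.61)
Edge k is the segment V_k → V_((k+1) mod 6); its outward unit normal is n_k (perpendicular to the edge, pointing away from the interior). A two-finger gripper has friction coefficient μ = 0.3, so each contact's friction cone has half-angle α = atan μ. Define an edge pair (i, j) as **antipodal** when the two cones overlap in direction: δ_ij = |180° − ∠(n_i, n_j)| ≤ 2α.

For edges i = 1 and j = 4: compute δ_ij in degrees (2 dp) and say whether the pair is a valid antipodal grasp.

δ = 2.27°, valid

α = atan 0.3 = 16.70°;  2α = 33.40°
edge 1: e_1 = (-2.71, +3.69);  n_1 = (+0.8060, +0.5919)
edge 4: e_4 = (+1.33, -1.97);  n_4 = (-0.8288, -0.5595)
∠(n_1, n_4) = 177.73°
δ = |180° − 177.73°| = 2.27°
2.27° ≤ 2α = 33.40°  →  valid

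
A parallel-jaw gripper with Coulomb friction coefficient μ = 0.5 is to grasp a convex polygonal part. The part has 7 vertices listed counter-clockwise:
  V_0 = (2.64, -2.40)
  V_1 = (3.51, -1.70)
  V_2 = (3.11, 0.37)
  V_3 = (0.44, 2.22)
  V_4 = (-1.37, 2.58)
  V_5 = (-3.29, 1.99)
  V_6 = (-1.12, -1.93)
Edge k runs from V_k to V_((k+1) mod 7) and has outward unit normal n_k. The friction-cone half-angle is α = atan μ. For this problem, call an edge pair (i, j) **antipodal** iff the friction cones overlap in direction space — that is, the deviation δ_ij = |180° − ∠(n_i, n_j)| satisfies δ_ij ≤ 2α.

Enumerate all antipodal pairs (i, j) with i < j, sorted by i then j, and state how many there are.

count = 8; pairs: (0,3), (0,4), (1,5), (2,5), (2,6), (3,5), (3,6), (4,6)

α = atan 0.5 = 26.57°;  2α = 53.13°
n_0 = (+0.6269, -0.7791)
n_1 = (+0.9818, +0.1897)
n_2 = (+0.5695, +0.8220)
n_3 = (+0.1951, +0.9808)
n_4 = (-0.2937, +0.9559)
n_5 = (-0.8749, -0.4843)
n_6 = (-0.1240, -0.9923)
  (0,1): δ = 117.88°  ·
  (0,2): δ = 73.54°  ·
  (0,3): δ = 50.07°  ✓
  (0,4): δ = 21.74°  ✓
  (0,5): δ = 80.15°  ·
  (0,6): δ = 134.05°  ·
  (1,2): δ = 135.65°  ·
  (1,3): δ = 112.19°  ·
  (1,4): δ = 83.86°  ·
  (1,5): δ = 18.03°  ✓
  (1,6): δ = 71.94°  ·
  (2,3): δ = 156.53°  ·
  (2,4): δ = 128.20°  ·
  (2,5): δ = 26.31°  ✓
  (2,6): δ = 27.59°  ✓
  (3,4): δ = 151.67°  ·
  (3,5): δ = 49.78°  ✓
  (3,6): δ = 4.12°  ✓
  (4,5): δ = 78.11°  ·
  (4,6): δ = 24.21°  ✓
  (5,6): δ = 126.09°  ·
antipodal pairs: 8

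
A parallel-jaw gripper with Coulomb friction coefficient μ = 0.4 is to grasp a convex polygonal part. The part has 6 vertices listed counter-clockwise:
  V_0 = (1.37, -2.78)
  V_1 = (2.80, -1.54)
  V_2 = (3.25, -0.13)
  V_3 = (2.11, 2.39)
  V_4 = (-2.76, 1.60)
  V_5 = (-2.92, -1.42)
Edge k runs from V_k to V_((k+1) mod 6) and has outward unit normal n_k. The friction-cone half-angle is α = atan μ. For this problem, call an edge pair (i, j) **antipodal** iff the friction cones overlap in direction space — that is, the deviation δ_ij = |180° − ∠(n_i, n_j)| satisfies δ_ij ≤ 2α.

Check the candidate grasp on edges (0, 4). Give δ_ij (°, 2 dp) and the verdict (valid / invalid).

δ = 46.04°, invalid

α = atan 0.4 = 21.80°;  2α = 43.60°
edge 0: e_0 = (+1.43, +1.24);  n_0 = (+0.6551, -0.7555)
edge 4: e_4 = (-0.16, -3.02);  n_4 = (-0.9986, +0.0529)
∠(n_0, n_4) = 133.96°
δ = |180° − 133.96°| = 46.04°
46.04° > 2α = 43.60°  →  invalid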